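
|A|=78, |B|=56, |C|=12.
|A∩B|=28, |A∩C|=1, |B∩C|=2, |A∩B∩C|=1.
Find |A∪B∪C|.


|A∪B∪C| = |A|+|B|+|C| - |A∩B|-|A∩C|-|B∩C| + |A∩B∩C|
= 78+56+12 - 28-1-2 + 1
= 146 - 31 + 1
= 116

|A ∪ B ∪ C| = 116


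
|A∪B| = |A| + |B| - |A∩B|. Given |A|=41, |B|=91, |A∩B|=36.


|A ∪ B| = |A| + |B| - |A ∩ B|
= 41 + 91 - 36
= 96

|A ∪ B| = 96


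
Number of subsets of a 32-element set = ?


Number of subsets = 2^n
= 2^32
= 4294967296

|P(A)| = 4294967296


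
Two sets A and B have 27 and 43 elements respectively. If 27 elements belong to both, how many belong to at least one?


|A ∪ B| = |A| + |B| - |A ∩ B|
= 27 + 43 - 27
= 43

|A ∪ B| = 43


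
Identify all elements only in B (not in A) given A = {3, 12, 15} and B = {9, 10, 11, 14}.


A = {3, 12, 15}
B = {9, 10, 11, 14}
Region: only in B (not in A)
Elements: {9, 10, 11, 14}

Elements only in B (not in A): {9, 10, 11, 14}


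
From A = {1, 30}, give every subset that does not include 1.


A subset of A that omits 1 is a subset of A \ {1}, so there are 2^(n-1) = 2^1 = 2 of them.
Subsets excluding 1: ∅, {30}

Subsets excluding 1 (2 total): ∅, {30}


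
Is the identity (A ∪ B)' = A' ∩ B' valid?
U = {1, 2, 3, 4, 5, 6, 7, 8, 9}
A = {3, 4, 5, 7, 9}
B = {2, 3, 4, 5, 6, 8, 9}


LHS: A ∪ B = {2, 3, 4, 5, 6, 7, 8, 9}
(A ∪ B)' = U \ (A ∪ B) = {1}
A' = {1, 2, 6, 8}, B' = {1, 7}
Claimed RHS: A' ∩ B' = {1}
Identity is VALID: LHS = RHS = {1} ✓

Identity is valid. (A ∪ B)' = A' ∩ B' = {1}


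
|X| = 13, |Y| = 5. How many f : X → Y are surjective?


n = |X| = 13, k = |Y| = 5. Surjections via inclusion-exclusion:
S(n,k) = Σ(-1)^i × C(k,i) × (k-i)^n, i=0 to k
i=0: (-1)^0×C(5,0)×5^13 = 1220703125
i=1: (-1)^1×C(5,1)×4^13 = -335544320
i=2: (-1)^2×C(5,2)×3^13 = 15943230
i=3: (-1)^3×C(5,3)×2^13 = -81920
i=4: (-1)^4×C(5,4)×1^13 = 5
i=5: (-1)^5×C(5,5)×0^13 = 0
Total = 901020120

Number of surjections = 901020120


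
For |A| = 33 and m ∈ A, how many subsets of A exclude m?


Subsets of A avoiding m are subsets of A \ {m}, which has 32 elements.
Count = 2^(n-1) = 2^32
= 4294967296

Number of subsets avoiding m = 4294967296


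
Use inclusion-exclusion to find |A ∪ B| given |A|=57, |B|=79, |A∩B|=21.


|A ∪ B| = |A| + |B| - |A ∩ B|
= 57 + 79 - 21
= 115

|A ∪ B| = 115


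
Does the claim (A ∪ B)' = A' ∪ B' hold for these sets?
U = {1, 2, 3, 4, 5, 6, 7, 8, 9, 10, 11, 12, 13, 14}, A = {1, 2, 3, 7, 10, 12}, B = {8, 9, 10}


LHS: A ∪ B = {1, 2, 3, 7, 8, 9, 10, 12}
(A ∪ B)' = U \ (A ∪ B) = {4, 5, 6, 11, 13, 14}
A' = {4, 5, 6, 8, 9, 11, 13, 14}, B' = {1, 2, 3, 4, 5, 6, 7, 11, 12, 13, 14}
Claimed RHS: A' ∪ B' = {1, 2, 3, 4, 5, 6, 7, 8, 9, 11, 12, 13, 14}
Identity is INVALID: LHS = {4, 5, 6, 11, 13, 14} but the RHS claimed here equals {1, 2, 3, 4, 5, 6, 7, 8, 9, 11, 12, 13, 14}. The correct form is (A ∪ B)' = A' ∩ B'.

Identity is invalid: (A ∪ B)' = {4, 5, 6, 11, 13, 14} but A' ∪ B' = {1, 2, 3, 4, 5, 6, 7, 8, 9, 11, 12, 13, 14}. The correct De Morgan law is (A ∪ B)' = A' ∩ B'.


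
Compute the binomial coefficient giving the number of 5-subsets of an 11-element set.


C(n,k) = n! / (k!(n-k)!)
C(11,5) = 11! / (5!6!)
= 462

C(11,5) = 462


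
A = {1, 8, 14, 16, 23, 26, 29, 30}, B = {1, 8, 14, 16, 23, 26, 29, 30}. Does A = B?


Two sets are equal iff they have exactly the same elements.
A = {1, 8, 14, 16, 23, 26, 29, 30}
B = {1, 8, 14, 16, 23, 26, 29, 30}
Same elements → A = B

Yes, A = B


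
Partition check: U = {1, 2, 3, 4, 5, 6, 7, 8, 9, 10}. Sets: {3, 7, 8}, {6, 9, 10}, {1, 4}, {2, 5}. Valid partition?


A partition requires: (1) non-empty parts, (2) pairwise disjoint, (3) union = U
Parts: {3, 7, 8}, {6, 9, 10}, {1, 4}, {2, 5}
Union of parts: {1, 2, 3, 4, 5, 6, 7, 8, 9, 10}
U = {1, 2, 3, 4, 5, 6, 7, 8, 9, 10}
All non-empty? True
Pairwise disjoint? True
Covers U? True

Yes, valid partition


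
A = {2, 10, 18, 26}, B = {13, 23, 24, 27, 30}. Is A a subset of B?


A ⊆ B means every element of A is in B.
Elements in A not in B: {2, 10, 18, 26}
So A ⊄ B.

No, A ⊄ B


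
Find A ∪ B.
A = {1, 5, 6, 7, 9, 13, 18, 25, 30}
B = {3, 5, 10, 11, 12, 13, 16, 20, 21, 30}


A ∪ B = all elements in A or B (or both)
A = {1, 5, 6, 7, 9, 13, 18, 25, 30}
B = {3, 5, 10, 11, 12, 13, 16, 20, 21, 30}
A ∪ B = {1, 3, 5, 6, 7, 9, 10, 11, 12, 13, 16, 18, 20, 21, 25, 30}

A ∪ B = {1, 3, 5, 6, 7, 9, 10, 11, 12, 13, 16, 18, 20, 21, 25, 30}


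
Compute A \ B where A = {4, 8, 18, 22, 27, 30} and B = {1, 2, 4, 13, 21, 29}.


A \ B = elements in A but not in B
A = {4, 8, 18, 22, 27, 30}
B = {1, 2, 4, 13, 21, 29}
Remove from A any elements in B
A \ B = {8, 18, 22, 27, 30}

A \ B = {8, 18, 22, 27, 30}


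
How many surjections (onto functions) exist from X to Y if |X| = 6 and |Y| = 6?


n = |X| = 6, k = |Y| = 6. Surjections via inclusion-exclusion:
S(n,k) = Σ(-1)^i × C(k,i) × (k-i)^n, i=0 to k
i=0: (-1)^0×C(6,0)×6^6 = 46656
i=1: (-1)^1×C(6,1)×5^6 = -93750
i=2: (-1)^2×C(6,2)×4^6 = 61440
i=3: (-1)^3×C(6,3)×3^6 = -14580
i=4: (-1)^4×C(6,4)×2^6 = 960
i=5: (-1)^5×C(6,5)×1^6 = -6
i=6: (-1)^6×C(6,6)×0^6 = 0
Total = 720

Number of surjections = 720


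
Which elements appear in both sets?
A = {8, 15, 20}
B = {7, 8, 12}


A ∩ B = elements in both A and B
A = {8, 15, 20}
B = {7, 8, 12}
A ∩ B = {8}

A ∩ B = {8}


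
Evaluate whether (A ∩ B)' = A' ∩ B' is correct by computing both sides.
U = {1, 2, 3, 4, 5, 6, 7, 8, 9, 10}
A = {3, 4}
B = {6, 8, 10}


LHS: A ∩ B = ∅
(A ∩ B)' = U \ (A ∩ B) = {1, 2, 3, 4, 5, 6, 7, 8, 9, 10}
A' = {1, 2, 5, 6, 7, 8, 9, 10}, B' = {1, 2, 3, 4, 5, 7, 9}
Claimed RHS: A' ∩ B' = {1, 2, 5, 7, 9}
Identity is INVALID: LHS = {1, 2, 3, 4, 5, 6, 7, 8, 9, 10} but the RHS claimed here equals {1, 2, 5, 7, 9}. The correct form is (A ∩ B)' = A' ∪ B'.

Identity is invalid: (A ∩ B)' = {1, 2, 3, 4, 5, 6, 7, 8, 9, 10} but A' ∩ B' = {1, 2, 5, 7, 9}. The correct De Morgan law is (A ∩ B)' = A' ∪ B'.


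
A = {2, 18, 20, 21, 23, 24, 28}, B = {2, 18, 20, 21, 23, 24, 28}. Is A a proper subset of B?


A ⊂ B requires: A ⊆ B AND A ≠ B.
A ⊆ B? Yes
A = B? Yes
A = B, so A is not a PROPER subset.

No, A is not a proper subset of B


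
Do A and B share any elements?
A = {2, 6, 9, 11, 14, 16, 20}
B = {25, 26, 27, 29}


Disjoint means A ∩ B = ∅.
A ∩ B = ∅
A ∩ B = ∅, so A and B are disjoint.

No — A and B share no elements (A ∩ B = ∅), so they are disjoint


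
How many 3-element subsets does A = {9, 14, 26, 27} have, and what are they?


|A| = 4, so A has C(4,3) = 4 subsets of size 3.
Enumerate by choosing 3 elements from A at a time:
{9, 14, 26}, {9, 14, 27}, {9, 26, 27}, {14, 26, 27}

3-element subsets (4 total): {9, 14, 26}, {9, 14, 27}, {9, 26, 27}, {14, 26, 27}


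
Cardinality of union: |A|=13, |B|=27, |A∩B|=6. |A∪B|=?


|A ∪ B| = |A| + |B| - |A ∩ B|
= 13 + 27 - 6
= 34

|A ∪ B| = 34


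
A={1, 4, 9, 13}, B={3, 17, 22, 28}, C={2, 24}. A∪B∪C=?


A ∪ B = {1, 3, 4, 9, 13, 17, 22, 28}
(A ∪ B) ∪ C = {1, 2, 3, 4, 9, 13, 17, 22, 24, 28}

A ∪ B ∪ C = {1, 2, 3, 4, 9, 13, 17, 22, 24, 28}


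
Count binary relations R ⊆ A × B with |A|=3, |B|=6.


A relation from A to B is any subset of A × B.
|A × B| = 3 × 6 = 18
# relations = 2^|A × B| = 2^18 = 262144

Number of relations = 262144


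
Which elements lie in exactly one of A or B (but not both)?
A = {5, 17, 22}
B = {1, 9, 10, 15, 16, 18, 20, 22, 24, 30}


A △ B = (A \ B) ∪ (B \ A) = elements in exactly one of A or B
A \ B = {5, 17}
B \ A = {1, 9, 10, 15, 16, 18, 20, 24, 30}
A △ B = {1, 5, 9, 10, 15, 16, 17, 18, 20, 24, 30}

A △ B = {1, 5, 9, 10, 15, 16, 17, 18, 20, 24, 30}


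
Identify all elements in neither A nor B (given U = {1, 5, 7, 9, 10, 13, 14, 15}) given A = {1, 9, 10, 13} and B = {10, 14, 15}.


A = {1, 9, 10, 13}
B = {10, 14, 15}
Region: in neither A nor B (given U = {1, 5, 7, 9, 10, 13, 14, 15})
Elements: {5, 7}

Elements in neither A nor B (given U = {1, 5, 7, 9, 10, 13, 14, 15}): {5, 7}


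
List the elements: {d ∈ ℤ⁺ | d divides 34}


Checking each candidate:
Condition: positive divisors of 34
Result = {1, 2, 17, 34}

{1, 2, 17, 34}


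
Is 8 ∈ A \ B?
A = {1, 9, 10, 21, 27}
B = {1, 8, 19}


A = {1, 9, 10, 21, 27}, B = {1, 8, 19}
A \ B = elements in A but not in B
A \ B = {9, 10, 21, 27}
Checking if 8 ∈ A \ B
8 is not in A \ B → False

8 ∉ A \ B


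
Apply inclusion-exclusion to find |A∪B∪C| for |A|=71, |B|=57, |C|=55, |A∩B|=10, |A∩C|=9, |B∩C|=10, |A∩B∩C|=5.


|A∪B∪C| = |A|+|B|+|C| - |A∩B|-|A∩C|-|B∩C| + |A∩B∩C|
= 71+57+55 - 10-9-10 + 5
= 183 - 29 + 5
= 159

|A ∪ B ∪ C| = 159


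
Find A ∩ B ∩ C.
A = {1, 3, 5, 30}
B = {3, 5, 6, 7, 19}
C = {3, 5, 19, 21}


A ∩ B = {3, 5}
(A ∩ B) ∩ C = {3, 5}

A ∩ B ∩ C = {3, 5}


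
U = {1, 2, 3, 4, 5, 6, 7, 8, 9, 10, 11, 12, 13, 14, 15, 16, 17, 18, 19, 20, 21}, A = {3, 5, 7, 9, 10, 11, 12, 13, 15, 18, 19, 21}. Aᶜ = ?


Aᶜ = U \ A = elements in U but not in A
U = {1, 2, 3, 4, 5, 6, 7, 8, 9, 10, 11, 12, 13, 14, 15, 16, 17, 18, 19, 20, 21}
A = {3, 5, 7, 9, 10, 11, 12, 13, 15, 18, 19, 21}
Aᶜ = {1, 2, 4, 6, 8, 14, 16, 17, 20}

Aᶜ = {1, 2, 4, 6, 8, 14, 16, 17, 20}


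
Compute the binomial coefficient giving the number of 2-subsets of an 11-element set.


C(n,k) = n! / (k!(n-k)!)
C(11,2) = 11! / (2!9!)
= 55

C(11,2) = 55


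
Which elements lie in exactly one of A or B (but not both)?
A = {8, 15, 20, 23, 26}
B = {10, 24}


A △ B = (A \ B) ∪ (B \ A) = elements in exactly one of A or B
A \ B = {8, 15, 20, 23, 26}
B \ A = {10, 24}
A △ B = {8, 10, 15, 20, 23, 24, 26}

A △ B = {8, 10, 15, 20, 23, 24, 26}


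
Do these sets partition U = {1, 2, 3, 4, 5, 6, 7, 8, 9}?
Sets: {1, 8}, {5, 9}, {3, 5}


A partition requires: (1) non-empty parts, (2) pairwise disjoint, (3) union = U
Parts: {1, 8}, {5, 9}, {3, 5}
Union of parts: {1, 3, 5, 8, 9}
U = {1, 2, 3, 4, 5, 6, 7, 8, 9}
All non-empty? True
Pairwise disjoint? False
Covers U? False

No, not a valid partition


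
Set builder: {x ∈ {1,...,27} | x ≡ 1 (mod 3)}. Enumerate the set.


Checking each candidate:
Condition: x in {1,...,27} with x ≡ 1 (mod 3)
Result = {1, 4, 7, 10, 13, 16, 19, 22, 25}

{1, 4, 7, 10, 13, 16, 19, 22, 25}


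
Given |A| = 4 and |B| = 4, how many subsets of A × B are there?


A relation from A to B is any subset of A × B.
|A × B| = 4 × 4 = 16
# relations = 2^|A × B| = 2^16 = 65536

Number of relations = 65536


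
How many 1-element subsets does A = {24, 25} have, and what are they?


|A| = 2, so A has C(2,1) = 2 subsets of size 1.
Enumerate by choosing 1 elements from A at a time:
{24}, {25}

1-element subsets (2 total): {24}, {25}


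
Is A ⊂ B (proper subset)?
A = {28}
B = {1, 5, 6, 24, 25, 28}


A ⊂ B requires: A ⊆ B AND A ≠ B.
A ⊆ B? Yes
A = B? No
A ⊂ B: Yes (A is a proper subset of B)

Yes, A ⊂ B


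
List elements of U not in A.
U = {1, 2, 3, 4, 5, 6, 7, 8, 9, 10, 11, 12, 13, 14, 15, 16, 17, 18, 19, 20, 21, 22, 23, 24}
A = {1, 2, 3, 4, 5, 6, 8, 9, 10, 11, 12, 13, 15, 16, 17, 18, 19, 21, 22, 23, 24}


Aᶜ = U \ A = elements in U but not in A
U = {1, 2, 3, 4, 5, 6, 7, 8, 9, 10, 11, 12, 13, 14, 15, 16, 17, 18, 19, 20, 21, 22, 23, 24}
A = {1, 2, 3, 4, 5, 6, 8, 9, 10, 11, 12, 13, 15, 16, 17, 18, 19, 21, 22, 23, 24}
Aᶜ = {7, 14, 20}

Aᶜ = {7, 14, 20}


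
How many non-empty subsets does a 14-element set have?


Total subsets = 2^n = 2^14 = 16384
Non-empty subsets exclude the empty set: 2^n - 1
= 16384 - 1
= 16383

Number of non-empty subsets = 16383


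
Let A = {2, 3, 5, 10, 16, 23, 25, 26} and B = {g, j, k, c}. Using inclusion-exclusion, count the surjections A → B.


n = |A| = 8, k = |B| = 4. Surjections via inclusion-exclusion:
S(n,k) = Σ(-1)^i × C(k,i) × (k-i)^n, i=0 to k
i=0: (-1)^0×C(4,0)×4^8 = 65536
i=1: (-1)^1×C(4,1)×3^8 = -26244
i=2: (-1)^2×C(4,2)×2^8 = 1536
i=3: (-1)^3×C(4,3)×1^8 = -4
i=4: (-1)^4×C(4,4)×0^8 = 0
Total = 40824

Number of surjections = 40824


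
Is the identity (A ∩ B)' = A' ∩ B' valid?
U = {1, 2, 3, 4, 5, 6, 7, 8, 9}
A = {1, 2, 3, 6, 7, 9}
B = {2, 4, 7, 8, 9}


LHS: A ∩ B = {2, 7, 9}
(A ∩ B)' = U \ (A ∩ B) = {1, 3, 4, 5, 6, 8}
A' = {4, 5, 8}, B' = {1, 3, 5, 6}
Claimed RHS: A' ∩ B' = {5}
Identity is INVALID: LHS = {1, 3, 4, 5, 6, 8} but the RHS claimed here equals {5}. The correct form is (A ∩ B)' = A' ∪ B'.

Identity is invalid: (A ∩ B)' = {1, 3, 4, 5, 6, 8} but A' ∩ B' = {5}. The correct De Morgan law is (A ∩ B)' = A' ∪ B'.


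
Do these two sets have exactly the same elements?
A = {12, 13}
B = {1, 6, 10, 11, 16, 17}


Two sets are equal iff they have exactly the same elements.
A = {12, 13}
B = {1, 6, 10, 11, 16, 17}
Differences: {1, 6, 10, 11, 12, 13, 16, 17}
A ≠ B

No, A ≠ B


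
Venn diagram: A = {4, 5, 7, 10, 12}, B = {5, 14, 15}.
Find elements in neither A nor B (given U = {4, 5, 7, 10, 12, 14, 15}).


A = {4, 5, 7, 10, 12}
B = {5, 14, 15}
Region: in neither A nor B (given U = {4, 5, 7, 10, 12, 14, 15})
Elements: ∅

Elements in neither A nor B (given U = {4, 5, 7, 10, 12, 14, 15}): ∅


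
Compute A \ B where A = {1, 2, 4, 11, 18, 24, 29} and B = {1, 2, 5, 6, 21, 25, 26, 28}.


A \ B = elements in A but not in B
A = {1, 2, 4, 11, 18, 24, 29}
B = {1, 2, 5, 6, 21, 25, 26, 28}
Remove from A any elements in B
A \ B = {4, 11, 18, 24, 29}

A \ B = {4, 11, 18, 24, 29}


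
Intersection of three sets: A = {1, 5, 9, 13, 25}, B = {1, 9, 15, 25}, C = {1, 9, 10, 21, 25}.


A ∩ B = {1, 9, 25}
(A ∩ B) ∩ C = {1, 9, 25}

A ∩ B ∩ C = {1, 9, 25}


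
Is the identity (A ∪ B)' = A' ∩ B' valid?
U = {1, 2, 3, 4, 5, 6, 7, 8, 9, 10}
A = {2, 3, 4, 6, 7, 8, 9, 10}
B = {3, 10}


LHS: A ∪ B = {2, 3, 4, 6, 7, 8, 9, 10}
(A ∪ B)' = U \ (A ∪ B) = {1, 5}
A' = {1, 5}, B' = {1, 2, 4, 5, 6, 7, 8, 9}
Claimed RHS: A' ∩ B' = {1, 5}
Identity is VALID: LHS = RHS = {1, 5} ✓

Identity is valid. (A ∪ B)' = A' ∩ B' = {1, 5}


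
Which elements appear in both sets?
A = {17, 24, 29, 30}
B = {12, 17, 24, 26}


A ∩ B = elements in both A and B
A = {17, 24, 29, 30}
B = {12, 17, 24, 26}
A ∩ B = {17, 24}

A ∩ B = {17, 24}


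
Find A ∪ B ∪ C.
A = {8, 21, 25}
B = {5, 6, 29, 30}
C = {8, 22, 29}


A ∪ B = {5, 6, 8, 21, 25, 29, 30}
(A ∪ B) ∪ C = {5, 6, 8, 21, 22, 25, 29, 30}

A ∪ B ∪ C = {5, 6, 8, 21, 22, 25, 29, 30}


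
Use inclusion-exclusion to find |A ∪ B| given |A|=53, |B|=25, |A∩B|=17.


|A ∪ B| = |A| + |B| - |A ∩ B|
= 53 + 25 - 17
= 61

|A ∪ B| = 61


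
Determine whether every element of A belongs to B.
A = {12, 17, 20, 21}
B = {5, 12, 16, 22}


A ⊆ B means every element of A is in B.
Elements in A not in B: {17, 20, 21}
So A ⊄ B.

No, A ⊄ B


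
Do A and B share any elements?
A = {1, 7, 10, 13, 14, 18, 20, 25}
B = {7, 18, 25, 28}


Disjoint means A ∩ B = ∅.
A ∩ B = {7, 18, 25}
A ∩ B ≠ ∅, so A and B are NOT disjoint.

Yes — A and B share the element(s) of A ∩ B = {7, 18, 25}, so they are not disjoint


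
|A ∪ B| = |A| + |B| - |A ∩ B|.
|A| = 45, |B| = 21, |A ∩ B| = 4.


|A ∪ B| = |A| + |B| - |A ∩ B|
= 45 + 21 - 4
= 62

|A ∪ B| = 62


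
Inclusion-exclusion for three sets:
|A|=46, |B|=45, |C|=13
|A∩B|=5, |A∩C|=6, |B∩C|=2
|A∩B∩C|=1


|A∪B∪C| = |A|+|B|+|C| - |A∩B|-|A∩C|-|B∩C| + |A∩B∩C|
= 46+45+13 - 5-6-2 + 1
= 104 - 13 + 1
= 92

|A ∪ B ∪ C| = 92


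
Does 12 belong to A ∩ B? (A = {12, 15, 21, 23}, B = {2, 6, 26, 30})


A = {12, 15, 21, 23}, B = {2, 6, 26, 30}
A ∩ B = elements in both A and B
A ∩ B = ∅
Checking if 12 ∈ A ∩ B
12 is not in A ∩ B → False

12 ∉ A ∩ B


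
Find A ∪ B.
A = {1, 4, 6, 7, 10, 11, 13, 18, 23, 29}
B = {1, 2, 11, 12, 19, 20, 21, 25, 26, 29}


A ∪ B = all elements in A or B (or both)
A = {1, 4, 6, 7, 10, 11, 13, 18, 23, 29}
B = {1, 2, 11, 12, 19, 20, 21, 25, 26, 29}
A ∪ B = {1, 2, 4, 6, 7, 10, 11, 12, 13, 18, 19, 20, 21, 23, 25, 26, 29}

A ∪ B = {1, 2, 4, 6, 7, 10, 11, 12, 13, 18, 19, 20, 21, 23, 25, 26, 29}


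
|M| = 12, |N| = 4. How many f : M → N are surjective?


n = |M| = 12, k = |N| = 4. Surjections via inclusion-exclusion:
S(n,k) = Σ(-1)^i × C(k,i) × (k-i)^n, i=0 to k
i=0: (-1)^0×C(4,0)×4^12 = 16777216
i=1: (-1)^1×C(4,1)×3^12 = -2125764
i=2: (-1)^2×C(4,2)×2^12 = 24576
i=3: (-1)^3×C(4,3)×1^12 = -4
i=4: (-1)^4×C(4,4)×0^12 = 0
Total = 14676024

Number of surjections = 14676024


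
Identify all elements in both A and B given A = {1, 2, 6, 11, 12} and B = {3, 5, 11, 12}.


A = {1, 2, 6, 11, 12}
B = {3, 5, 11, 12}
Region: in both A and B
Elements: {11, 12}

Elements in both A and B: {11, 12}


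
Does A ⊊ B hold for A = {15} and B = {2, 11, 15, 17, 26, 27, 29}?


A ⊂ B requires: A ⊆ B AND A ≠ B.
A ⊆ B? Yes
A = B? No
A ⊂ B: Yes (A is a proper subset of B)

Yes, A ⊂ B


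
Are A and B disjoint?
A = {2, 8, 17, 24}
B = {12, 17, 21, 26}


Disjoint means A ∩ B = ∅.
A ∩ B = {17}
A ∩ B ≠ ∅, so A and B are NOT disjoint.

No, A and B are not disjoint (A ∩ B = {17})


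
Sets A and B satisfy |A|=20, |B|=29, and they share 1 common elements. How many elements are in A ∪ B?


|A ∪ B| = |A| + |B| - |A ∩ B|
= 20 + 29 - 1
= 48

|A ∪ B| = 48


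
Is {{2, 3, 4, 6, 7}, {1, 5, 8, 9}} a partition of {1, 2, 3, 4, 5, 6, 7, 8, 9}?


A partition requires: (1) non-empty parts, (2) pairwise disjoint, (3) union = U
Parts: {2, 3, 4, 6, 7}, {1, 5, 8, 9}
Union of parts: {1, 2, 3, 4, 5, 6, 7, 8, 9}
U = {1, 2, 3, 4, 5, 6, 7, 8, 9}
All non-empty? True
Pairwise disjoint? True
Covers U? True

Yes, valid partition


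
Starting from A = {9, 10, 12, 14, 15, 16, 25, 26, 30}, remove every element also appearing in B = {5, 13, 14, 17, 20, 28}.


A \ B = elements in A but not in B
A = {9, 10, 12, 14, 15, 16, 25, 26, 30}
B = {5, 13, 14, 17, 20, 28}
Remove from A any elements in B
A \ B = {9, 10, 12, 15, 16, 25, 26, 30}

A \ B = {9, 10, 12, 15, 16, 25, 26, 30}


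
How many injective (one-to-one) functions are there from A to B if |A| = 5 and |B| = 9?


An injection sends each of |A| = 5 inputs to a distinct output in B.
# injections = |B|·(|B|-1)·…·(|B|-|A|+1) = 9! / (9 - 5)!
= 9 × 8 × 7 × 6 × 5
= 15120

Number of injections = 15120


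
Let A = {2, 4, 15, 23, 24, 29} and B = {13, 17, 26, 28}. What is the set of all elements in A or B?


A ∪ B = all elements in A or B (or both)
A = {2, 4, 15, 23, 24, 29}
B = {13, 17, 26, 28}
A ∪ B = {2, 4, 13, 15, 17, 23, 24, 26, 28, 29}

A ∪ B = {2, 4, 13, 15, 17, 23, 24, 26, 28, 29}


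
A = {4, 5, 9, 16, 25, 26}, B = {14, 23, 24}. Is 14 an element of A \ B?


A = {4, 5, 9, 16, 25, 26}, B = {14, 23, 24}
A \ B = elements in A but not in B
A \ B = {4, 5, 9, 16, 25, 26}
Checking if 14 ∈ A \ B
14 is not in A \ B → False

14 ∉ A \ B


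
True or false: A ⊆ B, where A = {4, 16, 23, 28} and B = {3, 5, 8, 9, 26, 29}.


A ⊆ B means every element of A is in B.
Elements in A not in B: {4, 16, 23, 28}
So A ⊄ B.

No, A ⊄ B


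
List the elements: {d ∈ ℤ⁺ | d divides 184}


Checking each candidate:
Condition: positive divisors of 184
Result = {1, 2, 4, 8, 23, 46, 92, 184}

{1, 2, 4, 8, 23, 46, 92, 184}


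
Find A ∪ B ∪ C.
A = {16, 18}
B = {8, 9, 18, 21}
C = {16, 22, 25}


A ∪ B = {8, 9, 16, 18, 21}
(A ∪ B) ∪ C = {8, 9, 16, 18, 21, 22, 25}

A ∪ B ∪ C = {8, 9, 16, 18, 21, 22, 25}


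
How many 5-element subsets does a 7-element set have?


C(n,k) = n! / (k!(n-k)!)
C(7,5) = 7! / (5!2!)
= 21

C(7,5) = 21


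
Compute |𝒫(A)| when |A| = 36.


Number of subsets = 2^n
= 2^36
= 68719476736

|P(A)| = 68719476736


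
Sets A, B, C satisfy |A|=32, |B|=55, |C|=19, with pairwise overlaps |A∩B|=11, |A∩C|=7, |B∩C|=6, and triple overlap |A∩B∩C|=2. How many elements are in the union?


|A∪B∪C| = |A|+|B|+|C| - |A∩B|-|A∩C|-|B∩C| + |A∩B∩C|
= 32+55+19 - 11-7-6 + 2
= 106 - 24 + 2
= 84

|A ∪ B ∪ C| = 84


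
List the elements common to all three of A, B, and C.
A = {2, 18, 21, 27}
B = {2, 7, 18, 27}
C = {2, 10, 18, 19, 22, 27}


A ∩ B = {2, 18, 27}
(A ∩ B) ∩ C = {2, 18, 27}

A ∩ B ∩ C = {2, 18, 27}


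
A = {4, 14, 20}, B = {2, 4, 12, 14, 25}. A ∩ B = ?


A ∩ B = elements in both A and B
A = {4, 14, 20}
B = {2, 4, 12, 14, 25}
A ∩ B = {4, 14}

A ∩ B = {4, 14}


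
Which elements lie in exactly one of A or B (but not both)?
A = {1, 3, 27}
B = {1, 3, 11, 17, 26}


A △ B = (A \ B) ∪ (B \ A) = elements in exactly one of A or B
A \ B = {27}
B \ A = {11, 17, 26}
A △ B = {11, 17, 26, 27}

A △ B = {11, 17, 26, 27}


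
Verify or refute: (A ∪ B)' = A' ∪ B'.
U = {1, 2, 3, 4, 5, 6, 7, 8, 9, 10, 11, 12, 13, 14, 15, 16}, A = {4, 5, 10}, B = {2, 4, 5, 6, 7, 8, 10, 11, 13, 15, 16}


LHS: A ∪ B = {2, 4, 5, 6, 7, 8, 10, 11, 13, 15, 16}
(A ∪ B)' = U \ (A ∪ B) = {1, 3, 9, 12, 14}
A' = {1, 2, 3, 6, 7, 8, 9, 11, 12, 13, 14, 15, 16}, B' = {1, 3, 9, 12, 14}
Claimed RHS: A' ∪ B' = {1, 2, 3, 6, 7, 8, 9, 11, 12, 13, 14, 15, 16}
Identity is INVALID: LHS = {1, 3, 9, 12, 14} but the RHS claimed here equals {1, 2, 3, 6, 7, 8, 9, 11, 12, 13, 14, 15, 16}. The correct form is (A ∪ B)' = A' ∩ B'.

Identity is invalid: (A ∪ B)' = {1, 3, 9, 12, 14} but A' ∪ B' = {1, 2, 3, 6, 7, 8, 9, 11, 12, 13, 14, 15, 16}. The correct De Morgan law is (A ∪ B)' = A' ∩ B'.


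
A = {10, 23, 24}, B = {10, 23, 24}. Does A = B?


Two sets are equal iff they have exactly the same elements.
A = {10, 23, 24}
B = {10, 23, 24}
Same elements → A = B

Yes, A = B


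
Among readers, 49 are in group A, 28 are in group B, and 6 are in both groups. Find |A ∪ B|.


|A ∪ B| = |A| + |B| - |A ∩ B|
= 49 + 28 - 6
= 71

|A ∪ B| = 71


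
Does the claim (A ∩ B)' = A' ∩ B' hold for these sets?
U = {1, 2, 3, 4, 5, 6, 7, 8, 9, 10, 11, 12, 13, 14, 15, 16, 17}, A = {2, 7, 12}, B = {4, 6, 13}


LHS: A ∩ B = ∅
(A ∩ B)' = U \ (A ∩ B) = {1, 2, 3, 4, 5, 6, 7, 8, 9, 10, 11, 12, 13, 14, 15, 16, 17}
A' = {1, 3, 4, 5, 6, 8, 9, 10, 11, 13, 14, 15, 16, 17}, B' = {1, 2, 3, 5, 7, 8, 9, 10, 11, 12, 14, 15, 16, 17}
Claimed RHS: A' ∩ B' = {1, 3, 5, 8, 9, 10, 11, 14, 15, 16, 17}
Identity is INVALID: LHS = {1, 2, 3, 4, 5, 6, 7, 8, 9, 10, 11, 12, 13, 14, 15, 16, 17} but the RHS claimed here equals {1, 3, 5, 8, 9, 10, 11, 14, 15, 16, 17}. The correct form is (A ∩ B)' = A' ∪ B'.

Identity is invalid: (A ∩ B)' = {1, 2, 3, 4, 5, 6, 7, 8, 9, 10, 11, 12, 13, 14, 15, 16, 17} but A' ∩ B' = {1, 3, 5, 8, 9, 10, 11, 14, 15, 16, 17}. The correct De Morgan law is (A ∩ B)' = A' ∪ B'.


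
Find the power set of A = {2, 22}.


|A| = 2, so |P(A)| = 2^2 = 4
Enumerate subsets by cardinality (0 to 2):
∅, {2}, {22}, {2, 22}

P(A) has 4 subsets: ∅, {2}, {22}, {2, 22}


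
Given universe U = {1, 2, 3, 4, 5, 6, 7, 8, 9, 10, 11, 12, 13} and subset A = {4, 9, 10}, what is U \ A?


Aᶜ = U \ A = elements in U but not in A
U = {1, 2, 3, 4, 5, 6, 7, 8, 9, 10, 11, 12, 13}
A = {4, 9, 10}
Aᶜ = {1, 2, 3, 5, 6, 7, 8, 11, 12, 13}

Aᶜ = {1, 2, 3, 5, 6, 7, 8, 11, 12, 13}


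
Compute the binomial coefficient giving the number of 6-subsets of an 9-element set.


C(n,k) = n! / (k!(n-k)!)
C(9,6) = 9! / (6!3!)
= 84

C(9,6) = 84


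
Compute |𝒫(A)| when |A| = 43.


Number of subsets = 2^n
= 2^43
= 8796093022208

|P(A)| = 8796093022208


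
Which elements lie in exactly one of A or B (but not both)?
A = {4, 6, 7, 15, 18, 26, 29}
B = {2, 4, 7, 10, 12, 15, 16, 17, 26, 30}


A △ B = (A \ B) ∪ (B \ A) = elements in exactly one of A or B
A \ B = {6, 18, 29}
B \ A = {2, 10, 12, 16, 17, 30}
A △ B = {2, 6, 10, 12, 16, 17, 18, 29, 30}

A △ B = {2, 6, 10, 12, 16, 17, 18, 29, 30}


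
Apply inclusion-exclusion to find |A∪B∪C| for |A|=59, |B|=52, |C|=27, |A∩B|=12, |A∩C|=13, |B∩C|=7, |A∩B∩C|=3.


|A∪B∪C| = |A|+|B|+|C| - |A∩B|-|A∩C|-|B∩C| + |A∩B∩C|
= 59+52+27 - 12-13-7 + 3
= 138 - 32 + 3
= 109

|A ∪ B ∪ C| = 109


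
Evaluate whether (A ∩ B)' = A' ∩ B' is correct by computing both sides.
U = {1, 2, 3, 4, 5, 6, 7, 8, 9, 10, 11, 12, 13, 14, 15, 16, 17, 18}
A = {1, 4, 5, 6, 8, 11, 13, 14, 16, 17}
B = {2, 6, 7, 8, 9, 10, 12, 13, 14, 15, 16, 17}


LHS: A ∩ B = {6, 8, 13, 14, 16, 17}
(A ∩ B)' = U \ (A ∩ B) = {1, 2, 3, 4, 5, 7, 9, 10, 11, 12, 15, 18}
A' = {2, 3, 7, 9, 10, 12, 15, 18}, B' = {1, 3, 4, 5, 11, 18}
Claimed RHS: A' ∩ B' = {3, 18}
Identity is INVALID: LHS = {1, 2, 3, 4, 5, 7, 9, 10, 11, 12, 15, 18} but the RHS claimed here equals {3, 18}. The correct form is (A ∩ B)' = A' ∪ B'.

Identity is invalid: (A ∩ B)' = {1, 2, 3, 4, 5, 7, 9, 10, 11, 12, 15, 18} but A' ∩ B' = {3, 18}. The correct De Morgan law is (A ∩ B)' = A' ∪ B'.


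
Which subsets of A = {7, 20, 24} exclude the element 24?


A subset of A that omits 24 is a subset of A \ {24}, so there are 2^(n-1) = 2^2 = 4 of them.
Subsets excluding 24: ∅, {7}, {20}, {7, 20}

Subsets excluding 24 (4 total): ∅, {7}, {20}, {7, 20}


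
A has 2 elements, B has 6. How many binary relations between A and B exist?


A relation from A to B is any subset of A × B.
|A × B| = 2 × 6 = 12
# relations = 2^|A × B| = 2^12 = 4096

Number of relations = 4096


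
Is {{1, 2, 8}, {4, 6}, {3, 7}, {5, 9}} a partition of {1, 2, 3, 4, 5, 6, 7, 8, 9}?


A partition requires: (1) non-empty parts, (2) pairwise disjoint, (3) union = U
Parts: {1, 2, 8}, {4, 6}, {3, 7}, {5, 9}
Union of parts: {1, 2, 3, 4, 5, 6, 7, 8, 9}
U = {1, 2, 3, 4, 5, 6, 7, 8, 9}
All non-empty? True
Pairwise disjoint? True
Covers U? True

Yes, valid partition


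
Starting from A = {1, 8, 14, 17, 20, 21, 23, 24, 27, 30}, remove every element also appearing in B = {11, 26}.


A \ B = elements in A but not in B
A = {1, 8, 14, 17, 20, 21, 23, 24, 27, 30}
B = {11, 26}
Remove from A any elements in B
A \ B = {1, 8, 14, 17, 20, 21, 23, 24, 27, 30}

A \ B = {1, 8, 14, 17, 20, 21, 23, 24, 27, 30}


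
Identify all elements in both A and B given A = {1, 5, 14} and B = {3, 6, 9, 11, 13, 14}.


A = {1, 5, 14}
B = {3, 6, 9, 11, 13, 14}
Region: in both A and B
Elements: {14}

Elements in both A and B: {14}


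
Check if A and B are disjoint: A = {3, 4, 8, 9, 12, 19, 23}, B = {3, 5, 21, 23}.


Disjoint means A ∩ B = ∅.
A ∩ B = {3, 23}
A ∩ B ≠ ∅, so A and B are NOT disjoint.

No, A and B are not disjoint (A ∩ B = {3, 23})


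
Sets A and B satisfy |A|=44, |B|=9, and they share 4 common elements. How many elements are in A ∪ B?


|A ∪ B| = |A| + |B| - |A ∩ B|
= 44 + 9 - 4
= 49

|A ∪ B| = 49


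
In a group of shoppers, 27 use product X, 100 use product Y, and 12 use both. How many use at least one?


|A ∪ B| = |A| + |B| - |A ∩ B|
= 27 + 100 - 12
= 115

|A ∪ B| = 115


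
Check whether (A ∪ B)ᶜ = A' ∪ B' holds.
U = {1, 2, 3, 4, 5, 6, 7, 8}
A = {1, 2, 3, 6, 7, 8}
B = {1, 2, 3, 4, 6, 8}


LHS: A ∪ B = {1, 2, 3, 4, 6, 7, 8}
(A ∪ B)' = U \ (A ∪ B) = {5}
A' = {4, 5}, B' = {5, 7}
Claimed RHS: A' ∪ B' = {4, 5, 7}
Identity is INVALID: LHS = {5} but the RHS claimed here equals {4, 5, 7}. The correct form is (A ∪ B)' = A' ∩ B'.

Identity is invalid: (A ∪ B)' = {5} but A' ∪ B' = {4, 5, 7}. The correct De Morgan law is (A ∪ B)' = A' ∩ B'.


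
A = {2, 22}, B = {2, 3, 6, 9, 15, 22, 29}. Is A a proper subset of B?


A ⊂ B requires: A ⊆ B AND A ≠ B.
A ⊆ B? Yes
A = B? No
A ⊂ B: Yes (A is a proper subset of B)

Yes, A ⊂ B


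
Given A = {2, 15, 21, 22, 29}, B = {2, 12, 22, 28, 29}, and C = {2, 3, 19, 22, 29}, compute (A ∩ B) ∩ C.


A ∩ B = {2, 22, 29}
(A ∩ B) ∩ C = {2, 22, 29}

A ∩ B ∩ C = {2, 22, 29}


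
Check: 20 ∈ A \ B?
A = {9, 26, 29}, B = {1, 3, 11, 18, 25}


A = {9, 26, 29}, B = {1, 3, 11, 18, 25}
A \ B = elements in A but not in B
A \ B = {9, 26, 29}
Checking if 20 ∈ A \ B
20 is not in A \ B → False

20 ∉ A \ B


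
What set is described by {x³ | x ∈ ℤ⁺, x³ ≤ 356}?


Checking each candidate:
Condition: positive perfect cubes ≤ 356
Result = {1, 8, 27, 64, 125, 216, 343}

{1, 8, 27, 64, 125, 216, 343}


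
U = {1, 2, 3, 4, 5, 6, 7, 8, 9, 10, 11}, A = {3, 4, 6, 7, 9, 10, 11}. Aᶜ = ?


Aᶜ = U \ A = elements in U but not in A
U = {1, 2, 3, 4, 5, 6, 7, 8, 9, 10, 11}
A = {3, 4, 6, 7, 9, 10, 11}
Aᶜ = {1, 2, 5, 8}

Aᶜ = {1, 2, 5, 8}


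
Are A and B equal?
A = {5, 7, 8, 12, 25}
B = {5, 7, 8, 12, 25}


Two sets are equal iff they have exactly the same elements.
A = {5, 7, 8, 12, 25}
B = {5, 7, 8, 12, 25}
Same elements → A = B

Yes, A = B


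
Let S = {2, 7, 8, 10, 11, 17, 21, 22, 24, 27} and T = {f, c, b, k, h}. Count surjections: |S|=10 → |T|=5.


n = |S| = 10, k = |T| = 5. Surjections via inclusion-exclusion:
S(n,k) = Σ(-1)^i × C(k,i) × (k-i)^n, i=0 to k
i=0: (-1)^0×C(5,0)×5^10 = 9765625
i=1: (-1)^1×C(5,1)×4^10 = -5242880
i=2: (-1)^2×C(5,2)×3^10 = 590490
i=3: (-1)^3×C(5,3)×2^10 = -10240
i=4: (-1)^4×C(5,4)×1^10 = 5
i=5: (-1)^5×C(5,5)×0^10 = 0
Total = 5103000

Number of surjections = 5103000


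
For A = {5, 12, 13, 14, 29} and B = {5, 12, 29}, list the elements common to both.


A ∩ B = elements in both A and B
A = {5, 12, 13, 14, 29}
B = {5, 12, 29}
A ∩ B = {5, 12, 29}

A ∩ B = {5, 12, 29}


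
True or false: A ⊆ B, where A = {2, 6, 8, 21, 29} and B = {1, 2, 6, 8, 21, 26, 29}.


A ⊆ B means every element of A is in B.
All elements of A are in B.
So A ⊆ B.

Yes, A ⊆ B


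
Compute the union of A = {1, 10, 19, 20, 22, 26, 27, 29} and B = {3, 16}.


A ∪ B = all elements in A or B (or both)
A = {1, 10, 19, 20, 22, 26, 27, 29}
B = {3, 16}
A ∪ B = {1, 3, 10, 16, 19, 20, 22, 26, 27, 29}

A ∪ B = {1, 3, 10, 16, 19, 20, 22, 26, 27, 29}


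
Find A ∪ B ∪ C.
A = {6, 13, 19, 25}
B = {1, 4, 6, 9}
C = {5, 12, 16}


A ∪ B = {1, 4, 6, 9, 13, 19, 25}
(A ∪ B) ∪ C = {1, 4, 5, 6, 9, 12, 13, 16, 19, 25}

A ∪ B ∪ C = {1, 4, 5, 6, 9, 12, 13, 16, 19, 25}


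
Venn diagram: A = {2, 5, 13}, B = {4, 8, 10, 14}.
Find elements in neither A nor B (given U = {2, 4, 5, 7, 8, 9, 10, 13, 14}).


A = {2, 5, 13}
B = {4, 8, 10, 14}
Region: in neither A nor B (given U = {2, 4, 5, 7, 8, 9, 10, 13, 14})
Elements: {7, 9}

Elements in neither A nor B (given U = {2, 4, 5, 7, 8, 9, 10, 13, 14}): {7, 9}


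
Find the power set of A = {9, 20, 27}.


|A| = 3, so |P(A)| = 2^3 = 8
Enumerate subsets by cardinality (0 to 3):
∅, {9}, {20}, {27}, {9, 20}, {9, 27}, {20, 27}, {9, 20, 27}

P(A) has 8 subsets: ∅, {9}, {20}, {27}, {9, 20}, {9, 27}, {20, 27}, {9, 20, 27}


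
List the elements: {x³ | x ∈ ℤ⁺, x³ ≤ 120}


Checking each candidate:
Condition: positive perfect cubes ≤ 120
Result = {1, 8, 27, 64}

{1, 8, 27, 64}


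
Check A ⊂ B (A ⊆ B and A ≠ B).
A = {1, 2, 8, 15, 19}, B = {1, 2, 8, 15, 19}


A ⊂ B requires: A ⊆ B AND A ≠ B.
A ⊆ B? Yes
A = B? Yes
A = B, so A is not a PROPER subset.

No, A is not a proper subset of B


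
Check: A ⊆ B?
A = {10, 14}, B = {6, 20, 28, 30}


A ⊆ B means every element of A is in B.
Elements in A not in B: {10, 14}
So A ⊄ B.

No, A ⊄ B


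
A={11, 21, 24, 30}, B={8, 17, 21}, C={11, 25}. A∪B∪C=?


A ∪ B = {8, 11, 17, 21, 24, 30}
(A ∪ B) ∪ C = {8, 11, 17, 21, 24, 25, 30}

A ∪ B ∪ C = {8, 11, 17, 21, 24, 25, 30}


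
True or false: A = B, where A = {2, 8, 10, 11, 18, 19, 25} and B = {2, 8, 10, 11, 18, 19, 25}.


Two sets are equal iff they have exactly the same elements.
A = {2, 8, 10, 11, 18, 19, 25}
B = {2, 8, 10, 11, 18, 19, 25}
Same elements → A = B

Yes, A = B


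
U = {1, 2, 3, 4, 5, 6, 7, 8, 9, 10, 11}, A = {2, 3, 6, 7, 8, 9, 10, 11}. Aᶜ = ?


Aᶜ = U \ A = elements in U but not in A
U = {1, 2, 3, 4, 5, 6, 7, 8, 9, 10, 11}
A = {2, 3, 6, 7, 8, 9, 10, 11}
Aᶜ = {1, 4, 5}

Aᶜ = {1, 4, 5}


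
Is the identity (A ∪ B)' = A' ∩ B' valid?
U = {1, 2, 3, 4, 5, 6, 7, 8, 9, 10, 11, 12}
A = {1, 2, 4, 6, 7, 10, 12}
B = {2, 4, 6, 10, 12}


LHS: A ∪ B = {1, 2, 4, 6, 7, 10, 12}
(A ∪ B)' = U \ (A ∪ B) = {3, 5, 8, 9, 11}
A' = {3, 5, 8, 9, 11}, B' = {1, 3, 5, 7, 8, 9, 11}
Claimed RHS: A' ∩ B' = {3, 5, 8, 9, 11}
Identity is VALID: LHS = RHS = {3, 5, 8, 9, 11} ✓

Identity is valid. (A ∪ B)' = A' ∩ B' = {3, 5, 8, 9, 11}


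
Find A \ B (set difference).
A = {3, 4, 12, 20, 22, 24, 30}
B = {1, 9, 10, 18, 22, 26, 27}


A \ B = elements in A but not in B
A = {3, 4, 12, 20, 22, 24, 30}
B = {1, 9, 10, 18, 22, 26, 27}
Remove from A any elements in B
A \ B = {3, 4, 12, 20, 24, 30}

A \ B = {3, 4, 12, 20, 24, 30}


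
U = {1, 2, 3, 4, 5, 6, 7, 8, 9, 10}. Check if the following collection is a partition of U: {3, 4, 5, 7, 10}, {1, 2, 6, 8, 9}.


A partition requires: (1) non-empty parts, (2) pairwise disjoint, (3) union = U
Parts: {3, 4, 5, 7, 10}, {1, 2, 6, 8, 9}
Union of parts: {1, 2, 3, 4, 5, 6, 7, 8, 9, 10}
U = {1, 2, 3, 4, 5, 6, 7, 8, 9, 10}
All non-empty? True
Pairwise disjoint? True
Covers U? True

Yes, valid partition


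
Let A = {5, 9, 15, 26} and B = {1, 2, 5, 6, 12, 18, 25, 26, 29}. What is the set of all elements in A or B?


A ∪ B = all elements in A or B (or both)
A = {5, 9, 15, 26}
B = {1, 2, 5, 6, 12, 18, 25, 26, 29}
A ∪ B = {1, 2, 5, 6, 9, 12, 15, 18, 25, 26, 29}

A ∪ B = {1, 2, 5, 6, 9, 12, 15, 18, 25, 26, 29}


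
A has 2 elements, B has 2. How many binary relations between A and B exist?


A relation from A to B is any subset of A × B.
|A × B| = 2 × 2 = 4
# relations = 2^|A × B| = 2^4 = 16

Number of relations = 16


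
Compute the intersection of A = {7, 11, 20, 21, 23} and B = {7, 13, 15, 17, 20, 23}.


A ∩ B = elements in both A and B
A = {7, 11, 20, 21, 23}
B = {7, 13, 15, 17, 20, 23}
A ∩ B = {7, 20, 23}

A ∩ B = {7, 20, 23}


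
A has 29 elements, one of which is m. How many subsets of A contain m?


Subsets of A containing m correspond to subsets of A \ {m}, which has 28 elements.
Count = 2^(n-1) = 2^28
= 268435456

Number of subsets containing m = 268435456


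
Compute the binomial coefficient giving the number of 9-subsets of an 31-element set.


C(n,k) = n! / (k!(n-k)!)
C(31,9) = 31! / (9!22!)
= 20160075

C(31,9) = 20160075


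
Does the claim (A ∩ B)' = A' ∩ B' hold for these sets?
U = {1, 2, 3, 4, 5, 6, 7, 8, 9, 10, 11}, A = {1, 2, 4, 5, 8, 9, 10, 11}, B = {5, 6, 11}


LHS: A ∩ B = {5, 11}
(A ∩ B)' = U \ (A ∩ B) = {1, 2, 3, 4, 6, 7, 8, 9, 10}
A' = {3, 6, 7}, B' = {1, 2, 3, 4, 7, 8, 9, 10}
Claimed RHS: A' ∩ B' = {3, 7}
Identity is INVALID: LHS = {1, 2, 3, 4, 6, 7, 8, 9, 10} but the RHS claimed here equals {3, 7}. The correct form is (A ∩ B)' = A' ∪ B'.

Identity is invalid: (A ∩ B)' = {1, 2, 3, 4, 6, 7, 8, 9, 10} but A' ∩ B' = {3, 7}. The correct De Morgan law is (A ∩ B)' = A' ∪ B'.


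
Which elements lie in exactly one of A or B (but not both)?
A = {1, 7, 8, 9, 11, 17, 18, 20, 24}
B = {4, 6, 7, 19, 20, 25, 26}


A △ B = (A \ B) ∪ (B \ A) = elements in exactly one of A or B
A \ B = {1, 8, 9, 11, 17, 18, 24}
B \ A = {4, 6, 19, 25, 26}
A △ B = {1, 4, 6, 8, 9, 11, 17, 18, 19, 24, 25, 26}

A △ B = {1, 4, 6, 8, 9, 11, 17, 18, 19, 24, 25, 26}


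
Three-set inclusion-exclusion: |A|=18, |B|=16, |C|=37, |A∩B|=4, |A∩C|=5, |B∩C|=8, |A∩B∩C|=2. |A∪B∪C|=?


|A∪B∪C| = |A|+|B|+|C| - |A∩B|-|A∩C|-|B∩C| + |A∩B∩C|
= 18+16+37 - 4-5-8 + 2
= 71 - 17 + 2
= 56

|A ∪ B ∪ C| = 56


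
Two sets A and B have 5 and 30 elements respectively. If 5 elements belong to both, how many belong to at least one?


|A ∪ B| = |A| + |B| - |A ∩ B|
= 5 + 30 - 5
= 30

|A ∪ B| = 30


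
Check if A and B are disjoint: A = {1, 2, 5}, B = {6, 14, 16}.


Disjoint means A ∩ B = ∅.
A ∩ B = ∅
A ∩ B = ∅, so A and B are disjoint.

Yes, A and B are disjoint


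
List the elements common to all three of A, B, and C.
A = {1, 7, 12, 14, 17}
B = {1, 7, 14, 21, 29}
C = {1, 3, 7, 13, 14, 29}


A ∩ B = {1, 7, 14}
(A ∩ B) ∩ C = {1, 7, 14}

A ∩ B ∩ C = {1, 7, 14}


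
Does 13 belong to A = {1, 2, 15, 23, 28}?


A = {1, 2, 15, 23, 28}
Checking if 13 is in A
13 is not in A → False

13 ∉ A


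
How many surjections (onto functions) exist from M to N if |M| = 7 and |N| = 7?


n = |M| = 7, k = |N| = 7. Surjections via inclusion-exclusion:
S(n,k) = Σ(-1)^i × C(k,i) × (k-i)^n, i=0 to k
i=0: (-1)^0×C(7,0)×7^7 = 823543
i=1: (-1)^1×C(7,1)×6^7 = -1959552
i=2: (-1)^2×C(7,2)×5^7 = 1640625
i=3: (-1)^3×C(7,3)×4^7 = -573440
i=4: (-1)^4×C(7,4)×3^7 = 76545
i=5: (-1)^5×C(7,5)×2^7 = -2688
i=6: (-1)^6×C(7,6)×1^7 = 7
i=7: (-1)^7×C(7,7)×0^7 = 0
Total = 5040

Number of surjections = 5040


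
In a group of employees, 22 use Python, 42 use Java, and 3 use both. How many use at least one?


|A ∪ B| = |A| + |B| - |A ∩ B|
= 22 + 42 - 3
= 61

|A ∪ B| = 61


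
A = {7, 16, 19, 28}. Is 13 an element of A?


A = {7, 16, 19, 28}
Checking if 13 is in A
13 is not in A → False

13 ∉ A


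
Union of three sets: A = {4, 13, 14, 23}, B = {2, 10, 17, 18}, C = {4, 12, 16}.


A ∪ B = {2, 4, 10, 13, 14, 17, 18, 23}
(A ∪ B) ∪ C = {2, 4, 10, 12, 13, 14, 16, 17, 18, 23}

A ∪ B ∪ C = {2, 4, 10, 12, 13, 14, 16, 17, 18, 23}


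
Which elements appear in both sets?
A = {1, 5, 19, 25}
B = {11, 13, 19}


A ∩ B = elements in both A and B
A = {1, 5, 19, 25}
B = {11, 13, 19}
A ∩ B = {19}

A ∩ B = {19}


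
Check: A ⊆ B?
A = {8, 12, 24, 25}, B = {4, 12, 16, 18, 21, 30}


A ⊆ B means every element of A is in B.
Elements in A not in B: {8, 24, 25}
So A ⊄ B.

No, A ⊄ B


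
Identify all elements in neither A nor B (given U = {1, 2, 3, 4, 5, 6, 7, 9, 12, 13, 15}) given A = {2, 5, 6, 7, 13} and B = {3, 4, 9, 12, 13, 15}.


A = {2, 5, 6, 7, 13}
B = {3, 4, 9, 12, 13, 15}
Region: in neither A nor B (given U = {1, 2, 3, 4, 5, 6, 7, 9, 12, 13, 15})
Elements: {1}

Elements in neither A nor B (given U = {1, 2, 3, 4, 5, 6, 7, 9, 12, 13, 15}): {1}


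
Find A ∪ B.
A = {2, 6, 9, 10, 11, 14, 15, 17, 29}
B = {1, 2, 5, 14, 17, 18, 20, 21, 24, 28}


A ∪ B = all elements in A or B (or both)
A = {2, 6, 9, 10, 11, 14, 15, 17, 29}
B = {1, 2, 5, 14, 17, 18, 20, 21, 24, 28}
A ∪ B = {1, 2, 5, 6, 9, 10, 11, 14, 15, 17, 18, 20, 21, 24, 28, 29}

A ∪ B = {1, 2, 5, 6, 9, 10, 11, 14, 15, 17, 18, 20, 21, 24, 28, 29}


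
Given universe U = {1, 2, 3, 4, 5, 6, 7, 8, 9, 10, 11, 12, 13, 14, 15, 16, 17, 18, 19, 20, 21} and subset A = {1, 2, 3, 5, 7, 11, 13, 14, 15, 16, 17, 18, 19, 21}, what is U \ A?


Aᶜ = U \ A = elements in U but not in A
U = {1, 2, 3, 4, 5, 6, 7, 8, 9, 10, 11, 12, 13, 14, 15, 16, 17, 18, 19, 20, 21}
A = {1, 2, 3, 5, 7, 11, 13, 14, 15, 16, 17, 18, 19, 21}
Aᶜ = {4, 6, 8, 9, 10, 12, 20}

Aᶜ = {4, 6, 8, 9, 10, 12, 20}


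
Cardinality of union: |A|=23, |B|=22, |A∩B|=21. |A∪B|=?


|A ∪ B| = |A| + |B| - |A ∩ B|
= 23 + 22 - 21
= 24

|A ∪ B| = 24


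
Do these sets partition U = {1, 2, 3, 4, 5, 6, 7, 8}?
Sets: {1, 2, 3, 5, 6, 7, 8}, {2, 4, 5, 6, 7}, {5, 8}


A partition requires: (1) non-empty parts, (2) pairwise disjoint, (3) union = U
Parts: {1, 2, 3, 5, 6, 7, 8}, {2, 4, 5, 6, 7}, {5, 8}
Union of parts: {1, 2, 3, 4, 5, 6, 7, 8}
U = {1, 2, 3, 4, 5, 6, 7, 8}
All non-empty? True
Pairwise disjoint? False
Covers U? True

No, not a valid partition


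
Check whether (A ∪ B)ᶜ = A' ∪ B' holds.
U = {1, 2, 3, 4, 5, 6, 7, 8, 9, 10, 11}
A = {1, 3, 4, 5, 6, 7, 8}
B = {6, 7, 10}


LHS: A ∪ B = {1, 3, 4, 5, 6, 7, 8, 10}
(A ∪ B)' = U \ (A ∪ B) = {2, 9, 11}
A' = {2, 9, 10, 11}, B' = {1, 2, 3, 4, 5, 8, 9, 11}
Claimed RHS: A' ∪ B' = {1, 2, 3, 4, 5, 8, 9, 10, 11}
Identity is INVALID: LHS = {2, 9, 11} but the RHS claimed here equals {1, 2, 3, 4, 5, 8, 9, 10, 11}. The correct form is (A ∪ B)' = A' ∩ B'.

Identity is invalid: (A ∪ B)' = {2, 9, 11} but A' ∪ B' = {1, 2, 3, 4, 5, 8, 9, 10, 11}. The correct De Morgan law is (A ∪ B)' = A' ∩ B'.
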